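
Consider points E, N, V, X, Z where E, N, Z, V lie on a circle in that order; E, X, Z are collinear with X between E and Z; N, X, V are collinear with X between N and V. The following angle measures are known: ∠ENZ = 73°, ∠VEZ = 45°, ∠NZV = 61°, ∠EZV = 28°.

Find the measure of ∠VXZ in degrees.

1. ∠VNZ = 45°  [same arc ZV]
2. ∠NVZ = 74°  [△NZV]
3. ∠VXZ = 78°  [△ZXV]

∠VXZ = 78°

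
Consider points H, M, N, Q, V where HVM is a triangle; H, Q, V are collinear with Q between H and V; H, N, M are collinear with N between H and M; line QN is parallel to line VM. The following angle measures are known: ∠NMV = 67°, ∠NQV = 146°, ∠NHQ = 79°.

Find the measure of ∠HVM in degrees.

∠HVM = 34°

1. ∠HMV = 67°  [N on ray MH]
2. ∠MHV = 79°  [Q on HV, N on HM]
3. ∠HVM = 34°  [△HVM]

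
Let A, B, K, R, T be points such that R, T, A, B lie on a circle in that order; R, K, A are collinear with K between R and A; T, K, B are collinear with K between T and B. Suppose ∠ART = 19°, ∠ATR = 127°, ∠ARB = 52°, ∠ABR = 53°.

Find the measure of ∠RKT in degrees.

1. ∠ABT = 19°  [same arc TA]
2. ∠BAR = 75°  [△RAB]
3. ∠AKB = 86°  [△AKB]
4. ∠RKT = 86°  [vertical angles at K]

∠RKT = 86°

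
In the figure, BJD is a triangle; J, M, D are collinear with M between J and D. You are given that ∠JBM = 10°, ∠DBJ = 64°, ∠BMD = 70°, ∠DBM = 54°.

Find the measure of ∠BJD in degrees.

∠BJD = 60°

1. ∠BDM = 56°  [△BMD]
2. ∠BDJ = 56°  [M on ray DJ]
3. ∠BJD = 60°  [△BJD]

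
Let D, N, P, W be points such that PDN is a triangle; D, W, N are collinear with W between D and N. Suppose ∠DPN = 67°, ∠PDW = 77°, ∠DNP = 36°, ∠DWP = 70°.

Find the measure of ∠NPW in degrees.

1. ∠PNW = 36°  [W on ray ND]
2. ∠NWP = 110°  [linear pair at W on DN]
3. ∠NPW = 34°  [△PWN]

∠NPW = 34°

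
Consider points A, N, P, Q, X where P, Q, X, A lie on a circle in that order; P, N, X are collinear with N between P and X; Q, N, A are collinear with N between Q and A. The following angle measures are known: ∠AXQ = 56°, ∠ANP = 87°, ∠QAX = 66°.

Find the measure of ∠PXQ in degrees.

1. ∠AQX = 58°  [△QXA]
2. ∠QNX = 87°  [vertical angles at N]
3. ∠PXQ = 35°  [△QNX]

∠PXQ = 35°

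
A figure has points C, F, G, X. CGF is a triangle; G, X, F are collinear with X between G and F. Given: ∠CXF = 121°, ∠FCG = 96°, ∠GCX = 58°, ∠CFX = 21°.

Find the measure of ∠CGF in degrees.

∠CGF = 63°

1. ∠CXG = 59°  [linear pair at X on GF]
2. ∠CGX = 63°  [△CGX]
3. ∠CGF = 63°  [X on ray GF]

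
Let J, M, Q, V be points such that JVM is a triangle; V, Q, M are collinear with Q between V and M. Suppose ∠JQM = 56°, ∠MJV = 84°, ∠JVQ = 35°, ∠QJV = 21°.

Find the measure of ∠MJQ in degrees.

∠MJQ = 63°

1. ∠JVM = 35°  [Q on ray VM]
2. ∠JMV = 61°  [△JVM]
3. ∠JMQ = 61°  [Q on ray MV]
4. ∠MJQ = 63°  [△JQM]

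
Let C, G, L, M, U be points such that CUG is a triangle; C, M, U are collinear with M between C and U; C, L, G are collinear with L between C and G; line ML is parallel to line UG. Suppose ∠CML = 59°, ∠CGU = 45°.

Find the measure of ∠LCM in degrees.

∠LCM = 76°

1. ∠CUG = 59°  [ML∥UG, corresponding at M]
2. ∠GCU = 76°  [△CUG]
3. ∠LCM = 76°  [M on CU, L on CG]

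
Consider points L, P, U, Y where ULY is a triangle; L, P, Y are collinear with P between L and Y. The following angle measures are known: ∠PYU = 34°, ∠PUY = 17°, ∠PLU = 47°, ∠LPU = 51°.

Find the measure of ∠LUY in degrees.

∠LUY = 99°

1. ∠LYU = 34°  [P on ray YL]
2. ∠ULY = 47°  [P on ray LY]
3. ∠LUY = 99°  [△ULY]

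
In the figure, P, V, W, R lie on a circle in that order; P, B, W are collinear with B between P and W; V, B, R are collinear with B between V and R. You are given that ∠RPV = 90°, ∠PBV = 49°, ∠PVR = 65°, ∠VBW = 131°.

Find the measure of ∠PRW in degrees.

1. ∠PRV = 25°  [△PVR]
2. ∠PWR = 65°  [same arc PR]
3. ∠PBR = 131°  [vertical angles at B]
4. ∠RPW = 24°  [△PBR]
5. ∠PRW = 91°  [△PWR]

∠PRW = 91°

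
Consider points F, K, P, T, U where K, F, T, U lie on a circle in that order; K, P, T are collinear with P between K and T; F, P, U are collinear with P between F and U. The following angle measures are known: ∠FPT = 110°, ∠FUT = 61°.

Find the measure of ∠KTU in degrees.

1. ∠KPU = 110°  [vertical angles at P]
2. ∠TPU = 70°  [linear pair at P on KT]
3. ∠KTU = 49°  [△TPU]

∠KTU = 49°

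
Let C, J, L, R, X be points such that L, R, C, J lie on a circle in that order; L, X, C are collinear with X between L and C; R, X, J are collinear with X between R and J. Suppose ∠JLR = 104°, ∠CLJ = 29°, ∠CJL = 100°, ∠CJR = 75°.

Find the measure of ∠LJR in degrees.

1. ∠JCL = 51°  [△LCJ]
2. ∠JRL = 51°  [same arc LJ]
3. ∠LJR = 25°  [△LRJ]

∠LJR = 25°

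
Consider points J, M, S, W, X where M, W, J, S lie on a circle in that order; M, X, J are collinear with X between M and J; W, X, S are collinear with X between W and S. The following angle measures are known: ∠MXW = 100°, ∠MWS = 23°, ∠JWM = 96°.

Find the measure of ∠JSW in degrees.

∠JSW = 57°

1. ∠JXS = 100°  [vertical angles at X]
2. ∠MJS = 23°  [same arc MS]
3. ∠JSW = 57°  [△JXS]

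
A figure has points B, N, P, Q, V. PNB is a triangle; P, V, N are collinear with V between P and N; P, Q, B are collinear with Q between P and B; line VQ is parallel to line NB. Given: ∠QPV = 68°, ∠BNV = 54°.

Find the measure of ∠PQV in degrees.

∠PQV = 58°

1. ∠BPN = 68°  [V on PN, Q on PB]
2. ∠BNP = 54°  [V on ray NP]
3. ∠NBP = 58°  [△PNB]
4. ∠PQV = 58°  [VQ∥NB, corresponding at Q]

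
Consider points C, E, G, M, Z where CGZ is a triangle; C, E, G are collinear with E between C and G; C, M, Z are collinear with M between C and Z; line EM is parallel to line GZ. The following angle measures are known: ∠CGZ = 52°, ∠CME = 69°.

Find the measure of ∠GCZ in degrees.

∠GCZ = 59°

1. ∠CEM = 52°  [EM∥GZ, corresponding at E]
2. ∠ECM = 59°  [△CEM]
3. ∠GCZ = 59°  [E on CG, M on CZ]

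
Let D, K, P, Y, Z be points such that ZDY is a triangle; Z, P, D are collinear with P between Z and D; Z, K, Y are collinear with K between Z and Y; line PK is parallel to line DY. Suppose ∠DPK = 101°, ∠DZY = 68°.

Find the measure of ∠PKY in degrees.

1. ∠KPZ = 79°  [linear pair at P on ZD]
2. ∠KZP = 68°  [P on ZD, K on ZY]
3. ∠PKZ = 33°  [△ZPK]
4. ∠PKY = 147°  [linear pair at K on ZY]

∠PKY = 147°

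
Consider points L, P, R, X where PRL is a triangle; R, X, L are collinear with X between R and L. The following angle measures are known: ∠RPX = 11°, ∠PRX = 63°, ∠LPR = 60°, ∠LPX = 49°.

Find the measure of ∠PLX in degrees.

∠PLX = 57°

1. ∠LRP = 63°  [X on ray RL]
2. ∠PLR = 57°  [△PRL]
3. ∠PLX = 57°  [X on ray LR]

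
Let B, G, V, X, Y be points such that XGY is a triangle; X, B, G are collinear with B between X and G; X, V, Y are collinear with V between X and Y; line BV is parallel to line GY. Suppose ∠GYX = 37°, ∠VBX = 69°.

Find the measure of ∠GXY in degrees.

∠GXY = 74°

1. ∠BVX = 37°  [BV∥GY, corresponding at V]
2. ∠BXV = 74°  [△XBV]
3. ∠GXY = 74°  [B on XG, V on XY]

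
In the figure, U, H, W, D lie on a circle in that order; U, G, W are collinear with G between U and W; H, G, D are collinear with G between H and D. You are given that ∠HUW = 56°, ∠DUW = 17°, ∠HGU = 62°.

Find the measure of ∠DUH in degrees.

∠DUH = 73°

1. ∠HDW = 56°  [same arc HW]
2. ∠DHW = 17°  [same arc WD]
3. ∠DWH = 107°  [△HWD]
4. ∠DUH = 73°  [cyclic UHWD, opposite ∠U+∠W]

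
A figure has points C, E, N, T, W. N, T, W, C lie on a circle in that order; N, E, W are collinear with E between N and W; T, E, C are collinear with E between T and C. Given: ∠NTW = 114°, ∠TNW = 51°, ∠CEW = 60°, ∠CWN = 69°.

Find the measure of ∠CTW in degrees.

∠CTW = 45°

1. ∠NCW = 66°  [cyclic NTWC, opposite ∠T+∠C]
2. ∠CNW = 45°  [△NWC]
3. ∠CTW = 45°  [same arc WC]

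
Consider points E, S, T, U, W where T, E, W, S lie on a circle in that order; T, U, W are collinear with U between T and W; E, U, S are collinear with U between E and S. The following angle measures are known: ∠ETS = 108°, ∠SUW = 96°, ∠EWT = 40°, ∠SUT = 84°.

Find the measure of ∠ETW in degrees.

1. ∠EUT = 96°  [vertical angles at U]
2. ∠EST = 40°  [same arc TE]
3. ∠SET = 32°  [△TES]
4. ∠ETW = 52°  [△TUE]

∠ETW = 52°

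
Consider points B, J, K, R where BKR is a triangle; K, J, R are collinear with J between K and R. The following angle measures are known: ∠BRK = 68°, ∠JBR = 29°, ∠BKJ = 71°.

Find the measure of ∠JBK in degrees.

∠JBK = 12°

1. ∠BRJ = 68°  [J on ray RK]
2. ∠BJR = 83°  [△BJR]
3. ∠BJK = 97°  [linear pair at J on KR]
4. ∠JBK = 12°  [△BKJ]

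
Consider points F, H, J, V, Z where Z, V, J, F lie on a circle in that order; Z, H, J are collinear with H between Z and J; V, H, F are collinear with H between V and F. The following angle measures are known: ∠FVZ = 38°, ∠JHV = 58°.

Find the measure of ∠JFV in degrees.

∠JFV = 20°

1. ∠FJZ = 38°  [same arc ZF]
2. ∠FHZ = 58°  [vertical angles at H]
3. ∠FHJ = 122°  [linear pair at H on ZJ]
4. ∠JFV = 20°  [△JHF]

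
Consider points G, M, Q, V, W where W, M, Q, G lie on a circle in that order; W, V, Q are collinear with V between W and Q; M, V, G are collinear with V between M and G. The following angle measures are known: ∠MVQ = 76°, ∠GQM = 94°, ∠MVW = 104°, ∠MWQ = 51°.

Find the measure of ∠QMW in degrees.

∠QMW = 60°

1. ∠GWM = 86°  [cyclic WMQG, opposite ∠W+∠Q]
2. ∠GMW = 25°  [△WVM]
3. ∠MGW = 69°  [△WMG]
4. ∠MQW = 69°  [same arc WM]
5. ∠QMW = 60°  [△WMQ]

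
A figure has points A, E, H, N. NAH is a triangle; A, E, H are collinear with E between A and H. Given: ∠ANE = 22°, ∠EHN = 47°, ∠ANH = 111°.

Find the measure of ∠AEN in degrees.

1. ∠AHN = 47°  [E on ray HA]
2. ∠HAN = 22°  [△NAH]
3. ∠EAN = 22°  [E on ray AH]
4. ∠AEN = 136°  [△NAE]

∠AEN = 136°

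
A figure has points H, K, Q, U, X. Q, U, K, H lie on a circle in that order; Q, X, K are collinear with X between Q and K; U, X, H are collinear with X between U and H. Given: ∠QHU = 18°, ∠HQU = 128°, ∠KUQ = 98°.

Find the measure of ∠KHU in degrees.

∠KHU = 64°

1. ∠QKU = 18°  [same arc QU]
2. ∠KQU = 64°  [△QUK]
3. ∠KHU = 64°  [same arc UK]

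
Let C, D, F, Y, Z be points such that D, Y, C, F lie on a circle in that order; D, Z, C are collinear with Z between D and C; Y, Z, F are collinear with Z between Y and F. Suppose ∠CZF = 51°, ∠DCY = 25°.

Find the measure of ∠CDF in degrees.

1. ∠DZF = 129°  [linear pair at Z on DC]
2. ∠DFY = 25°  [same arc DY]
3. ∠CDF = 26°  [△DZF]

∠CDF = 26°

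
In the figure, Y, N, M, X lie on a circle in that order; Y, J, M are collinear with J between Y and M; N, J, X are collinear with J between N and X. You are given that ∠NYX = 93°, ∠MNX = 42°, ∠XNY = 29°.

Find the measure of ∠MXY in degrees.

1. ∠MYX = 42°  [same arc MX]
2. ∠XMY = 29°  [same arc YX]
3. ∠MXY = 109°  [△YMX]

∠MXY = 109°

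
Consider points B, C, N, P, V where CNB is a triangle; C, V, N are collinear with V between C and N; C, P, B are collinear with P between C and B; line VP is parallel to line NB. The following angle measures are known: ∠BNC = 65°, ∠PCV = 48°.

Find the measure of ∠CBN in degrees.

∠CBN = 67°

1. ∠CVP = 65°  [VP∥NB, corresponding at V]
2. ∠CPV = 67°  [△CVP]
3. ∠CBN = 67°  [VP∥NB, corresponding at P]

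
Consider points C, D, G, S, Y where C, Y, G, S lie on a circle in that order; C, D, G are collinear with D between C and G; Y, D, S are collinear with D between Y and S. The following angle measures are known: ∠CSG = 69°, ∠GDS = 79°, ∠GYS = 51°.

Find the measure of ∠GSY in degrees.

∠GSY = 41°

1. ∠GCS = 51°  [same arc GS]
2. ∠CGS = 60°  [△CGS]
3. ∠GSY = 41°  [△GDS]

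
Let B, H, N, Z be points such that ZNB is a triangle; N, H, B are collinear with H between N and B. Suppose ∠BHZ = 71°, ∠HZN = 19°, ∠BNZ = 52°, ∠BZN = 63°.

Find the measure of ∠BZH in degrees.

1. ∠NBZ = 65°  [△ZNB]
2. ∠HBZ = 65°  [H on ray BN]
3. ∠BZH = 44°  [△ZHB]

∠BZH = 44°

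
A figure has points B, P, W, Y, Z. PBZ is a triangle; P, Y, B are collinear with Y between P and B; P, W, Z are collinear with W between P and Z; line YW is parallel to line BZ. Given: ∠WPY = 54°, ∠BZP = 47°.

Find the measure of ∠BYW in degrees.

1. ∠BPZ = 54°  [Y on PB, W on PZ]
2. ∠PBZ = 79°  [△PBZ]
3. ∠PYW = 79°  [YW∥BZ, corresponding at Y]
4. ∠BYW = 101°  [linear pair at Y on PB]

∠BYW = 101°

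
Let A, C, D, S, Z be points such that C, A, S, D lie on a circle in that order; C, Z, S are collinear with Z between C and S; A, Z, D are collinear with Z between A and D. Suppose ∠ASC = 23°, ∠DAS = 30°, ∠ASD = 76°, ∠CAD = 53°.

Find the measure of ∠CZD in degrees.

∠CZD = 127°

1. ∠ADC = 23°  [same arc CA]
2. ∠DCS = 30°  [same arc SD]
3. ∠CZD = 127°  [△CZD]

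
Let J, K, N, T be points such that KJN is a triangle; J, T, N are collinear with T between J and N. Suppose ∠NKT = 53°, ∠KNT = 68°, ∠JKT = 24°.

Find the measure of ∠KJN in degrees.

1. ∠KTN = 59°  [△KTN]
2. ∠JTK = 121°  [linear pair at T on JN]
3. ∠KJT = 35°  [△KJT]
4. ∠KJN = 35°  [T on ray JN]

∠KJN = 35°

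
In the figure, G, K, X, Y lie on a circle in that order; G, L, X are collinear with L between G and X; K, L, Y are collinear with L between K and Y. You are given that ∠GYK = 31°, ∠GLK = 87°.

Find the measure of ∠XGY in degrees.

1. ∠GXK = 31°  [same arc GK]
2. ∠KLX = 93°  [linear pair at L on GX]
3. ∠XKY = 56°  [△KLX]
4. ∠XGY = 56°  [same arc XY]

∠XGY = 56°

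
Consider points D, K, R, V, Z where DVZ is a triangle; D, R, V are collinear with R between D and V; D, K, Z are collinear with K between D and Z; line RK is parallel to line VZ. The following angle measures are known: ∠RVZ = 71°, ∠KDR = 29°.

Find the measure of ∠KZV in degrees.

∠KZV = 80°

1. ∠DVZ = 71°  [R on ray VD]
2. ∠VDZ = 29°  [R on DV, K on DZ]
3. ∠DZV = 80°  [△DVZ]
4. ∠KZV = 80°  [K on ray ZD]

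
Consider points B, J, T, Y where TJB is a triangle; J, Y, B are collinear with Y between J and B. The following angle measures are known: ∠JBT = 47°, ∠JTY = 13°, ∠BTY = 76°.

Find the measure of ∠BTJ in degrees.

∠BTJ = 89°

1. ∠TBY = 47°  [Y on ray BJ]
2. ∠BYT = 57°  [△TYB]
3. ∠JYT = 123°  [linear pair at Y on JB]
4. ∠TJY = 44°  [△TJY]
5. ∠BJT = 44°  [Y on ray JB]
6. ∠BTJ = 89°  [△TJB]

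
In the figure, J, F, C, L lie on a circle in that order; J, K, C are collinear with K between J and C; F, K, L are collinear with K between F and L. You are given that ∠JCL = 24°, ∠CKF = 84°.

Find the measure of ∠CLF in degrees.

1. ∠JFL = 24°  [same arc JL]
2. ∠FKJ = 96°  [linear pair at K on JC]
3. ∠CJF = 60°  [△JKF]
4. ∠CLF = 60°  [same arc FC]

∠CLF = 60°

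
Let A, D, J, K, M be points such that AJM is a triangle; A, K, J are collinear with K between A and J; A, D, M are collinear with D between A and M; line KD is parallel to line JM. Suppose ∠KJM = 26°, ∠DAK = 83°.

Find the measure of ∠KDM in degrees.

∠KDM = 109°

1. ∠AJM = 26°  [K on ray JA]
2. ∠JAM = 83°  [K on AJ, D on AM]
3. ∠AMJ = 71°  [△AJM]
4. ∠ADK = 71°  [KD∥JM, corresponding at D]
5. ∠KDM = 109°  [linear pair at D on AM]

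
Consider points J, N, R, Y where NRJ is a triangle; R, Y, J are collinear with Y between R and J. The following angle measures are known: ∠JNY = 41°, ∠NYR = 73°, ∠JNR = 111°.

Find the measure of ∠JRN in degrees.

1. ∠JYN = 107°  [linear pair at Y on RJ]
2. ∠NJY = 32°  [△NYJ]
3. ∠NJR = 32°  [Y on ray JR]
4. ∠JRN = 37°  [△NRJ]

∠JRN = 37°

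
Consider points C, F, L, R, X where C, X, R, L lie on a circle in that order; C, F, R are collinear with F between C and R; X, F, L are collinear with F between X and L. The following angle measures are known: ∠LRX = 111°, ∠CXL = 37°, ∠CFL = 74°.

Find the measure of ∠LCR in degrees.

∠LCR = 32°

1. ∠LCX = 69°  [cyclic CXRL, opposite ∠C+∠R]
2. ∠CLX = 74°  [△CXL]
3. ∠LCR = 32°  [△CFL]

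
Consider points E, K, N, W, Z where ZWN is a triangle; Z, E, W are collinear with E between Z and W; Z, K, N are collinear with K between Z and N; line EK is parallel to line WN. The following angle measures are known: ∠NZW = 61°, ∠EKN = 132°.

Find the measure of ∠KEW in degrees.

1. ∠EZK = 61°  [E on ZW, K on ZN]
2. ∠EKZ = 48°  [linear pair at K on ZN]
3. ∠KEZ = 71°  [△ZEK]
4. ∠KEW = 109°  [linear pair at E on ZW]

∠KEW = 109°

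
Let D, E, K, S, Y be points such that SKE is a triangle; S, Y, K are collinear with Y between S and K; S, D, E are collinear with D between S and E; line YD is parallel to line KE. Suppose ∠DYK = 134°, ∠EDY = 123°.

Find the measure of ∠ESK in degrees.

1. ∠DYS = 46°  [linear pair at Y on SK]
2. ∠SDY = 57°  [linear pair at D on SE]
3. ∠DSY = 77°  [△SYD]
4. ∠ESK = 77°  [Y on SK, D on SE]

∠ESK = 77°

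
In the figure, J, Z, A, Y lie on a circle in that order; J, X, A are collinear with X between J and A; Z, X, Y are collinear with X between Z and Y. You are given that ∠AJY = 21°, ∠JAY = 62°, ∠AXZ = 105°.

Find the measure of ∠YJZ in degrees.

1. ∠JZY = 62°  [same arc JY]
2. ∠JXY = 105°  [vertical angles at X]
3. ∠JYZ = 54°  [△JXY]
4. ∠YJZ = 64°  [△JZY]

∠YJZ = 64°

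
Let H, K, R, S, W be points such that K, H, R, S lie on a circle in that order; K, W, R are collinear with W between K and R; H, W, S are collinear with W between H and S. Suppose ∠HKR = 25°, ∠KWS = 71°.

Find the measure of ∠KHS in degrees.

1. ∠HSR = 25°  [same arc HR]
2. ∠RWS = 109°  [linear pair at W on KR]
3. ∠KRS = 46°  [△RWS]
4. ∠KHS = 46°  [same arc KS]

∠KHS = 46°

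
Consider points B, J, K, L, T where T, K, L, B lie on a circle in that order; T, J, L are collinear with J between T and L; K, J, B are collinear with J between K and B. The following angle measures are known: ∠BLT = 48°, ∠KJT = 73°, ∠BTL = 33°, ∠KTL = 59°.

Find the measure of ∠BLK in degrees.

1. ∠BKL = 33°  [same arc LB]
2. ∠KBL = 59°  [same arc KL]
3. ∠BLK = 88°  [△KLB]

∠BLK = 88°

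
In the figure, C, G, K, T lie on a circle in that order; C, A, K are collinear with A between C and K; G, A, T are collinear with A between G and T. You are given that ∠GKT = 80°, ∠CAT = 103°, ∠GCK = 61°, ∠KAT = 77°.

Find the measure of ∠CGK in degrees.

1. ∠GAK = 103°  [vertical angles at A]
2. ∠GTK = 61°  [same arc GK]
3. ∠KGT = 39°  [△GKT]
4. ∠CKG = 38°  [△GAK]
5. ∠CGK = 81°  [△CGK]

∠CGK = 81°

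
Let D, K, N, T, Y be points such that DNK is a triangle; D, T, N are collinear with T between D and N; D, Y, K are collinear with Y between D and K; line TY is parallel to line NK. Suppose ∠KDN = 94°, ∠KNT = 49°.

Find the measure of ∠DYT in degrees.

1. ∠DNK = 49°  [T on ray ND]
2. ∠DKN = 37°  [△DNK]
3. ∠DYT = 37°  [TY∥NK, corresponding at Y]

∠DYT = 37°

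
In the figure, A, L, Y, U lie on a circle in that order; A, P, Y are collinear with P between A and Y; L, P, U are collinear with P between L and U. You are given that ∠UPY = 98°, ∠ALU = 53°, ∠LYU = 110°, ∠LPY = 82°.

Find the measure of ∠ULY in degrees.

∠ULY = 41°

1. ∠AYU = 53°  [same arc AU]
2. ∠LUY = 29°  [△YPU]
3. ∠ULY = 41°  [△LYU]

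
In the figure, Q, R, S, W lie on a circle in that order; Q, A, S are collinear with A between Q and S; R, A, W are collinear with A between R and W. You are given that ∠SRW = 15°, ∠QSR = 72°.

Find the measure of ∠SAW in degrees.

∠SAW = 87°

1. ∠SQW = 15°  [same arc SW]
2. ∠QWR = 72°  [same arc QR]
3. ∠QAW = 93°  [△QAW]
4. ∠SAW = 87°  [linear pair at A on QS]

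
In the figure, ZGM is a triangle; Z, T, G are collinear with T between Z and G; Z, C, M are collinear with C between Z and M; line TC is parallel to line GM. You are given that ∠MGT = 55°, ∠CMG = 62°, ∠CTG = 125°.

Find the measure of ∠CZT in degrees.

1. ∠GMZ = 62°  [C on ray MZ]
2. ∠CTZ = 55°  [linear pair at T on ZG]
3. ∠TCZ = 62°  [TC∥GM, corresponding at C]
4. ∠CZT = 63°  [△ZTC]

∠CZT = 63°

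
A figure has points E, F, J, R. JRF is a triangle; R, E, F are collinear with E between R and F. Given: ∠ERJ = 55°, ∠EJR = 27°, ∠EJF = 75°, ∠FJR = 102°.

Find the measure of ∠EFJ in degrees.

∠EFJ = 23°

1. ∠FRJ = 55°  [E on ray RF]
2. ∠JFR = 23°  [△JRF]
3. ∠EFJ = 23°  [E on ray FR]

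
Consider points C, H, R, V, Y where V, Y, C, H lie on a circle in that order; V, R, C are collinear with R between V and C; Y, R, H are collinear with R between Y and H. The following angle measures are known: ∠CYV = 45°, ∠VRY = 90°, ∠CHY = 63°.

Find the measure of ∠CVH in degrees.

∠CVH = 18°

1. ∠CHV = 135°  [cyclic VYCH, opposite ∠Y+∠H]
2. ∠CRH = 90°  [vertical angles at R]
3. ∠HCV = 27°  [△CRH]
4. ∠CVH = 18°  [△VCH]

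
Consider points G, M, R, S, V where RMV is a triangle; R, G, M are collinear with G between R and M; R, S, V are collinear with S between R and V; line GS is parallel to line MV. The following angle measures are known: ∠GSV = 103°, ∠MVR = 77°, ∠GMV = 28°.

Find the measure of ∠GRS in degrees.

1. ∠RMV = 28°  [G on ray MR]
2. ∠MRV = 75°  [△RMV]
3. ∠GRS = 75°  [G on RM, S on RV]

∠GRS = 75°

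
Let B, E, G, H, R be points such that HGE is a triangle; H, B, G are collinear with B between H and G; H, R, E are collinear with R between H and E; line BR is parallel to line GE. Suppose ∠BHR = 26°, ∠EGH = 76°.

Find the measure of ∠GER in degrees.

1. ∠EHG = 26°  [B on HG, R on HE]
2. ∠GEH = 78°  [△HGE]
3. ∠GER = 78°  [R on ray EH]

∠GER = 78°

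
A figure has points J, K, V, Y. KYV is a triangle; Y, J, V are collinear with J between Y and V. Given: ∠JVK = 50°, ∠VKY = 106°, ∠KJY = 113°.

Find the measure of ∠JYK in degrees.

∠JYK = 24°

1. ∠KVY = 50°  [J on ray VY]
2. ∠KYV = 24°  [△KYV]
3. ∠JYK = 24°  [J on ray YV]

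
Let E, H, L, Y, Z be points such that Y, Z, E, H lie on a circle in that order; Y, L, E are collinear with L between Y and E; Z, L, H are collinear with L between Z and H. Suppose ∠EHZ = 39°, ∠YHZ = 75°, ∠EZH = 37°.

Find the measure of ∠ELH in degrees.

1. ∠EYH = 37°  [same arc EH]
2. ∠HLY = 68°  [△YLH]
3. ∠ELH = 112°  [linear pair at L on YE]

∠ELH = 112°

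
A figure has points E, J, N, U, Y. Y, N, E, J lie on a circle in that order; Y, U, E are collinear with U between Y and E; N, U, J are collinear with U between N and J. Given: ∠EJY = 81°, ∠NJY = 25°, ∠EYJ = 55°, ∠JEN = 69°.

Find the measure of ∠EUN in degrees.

1. ∠NEY = 25°  [same arc YN]
2. ∠ENJ = 55°  [same arc EJ]
3. ∠EUN = 100°  [△NUE]

∠EUN = 100°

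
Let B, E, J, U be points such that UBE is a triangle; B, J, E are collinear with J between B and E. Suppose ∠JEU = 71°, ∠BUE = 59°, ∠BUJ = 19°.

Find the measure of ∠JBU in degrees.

∠JBU = 50°

1. ∠BEU = 71°  [J on ray EB]
2. ∠EBU = 50°  [△UBE]
3. ∠JBU = 50°  [J on ray BE]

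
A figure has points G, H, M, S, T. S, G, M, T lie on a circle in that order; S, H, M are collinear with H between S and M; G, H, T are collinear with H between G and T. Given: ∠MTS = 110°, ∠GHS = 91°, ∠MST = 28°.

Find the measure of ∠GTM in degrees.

1. ∠SMT = 42°  [△SMT]
2. ∠MHT = 91°  [vertical angles at H]
3. ∠GTM = 47°  [△MHT]

∠GTM = 47°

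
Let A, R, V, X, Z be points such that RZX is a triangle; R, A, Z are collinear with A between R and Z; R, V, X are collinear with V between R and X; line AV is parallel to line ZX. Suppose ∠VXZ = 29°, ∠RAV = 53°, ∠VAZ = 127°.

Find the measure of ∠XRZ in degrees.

1. ∠RXZ = 29°  [V on ray XR]
2. ∠RZX = 53°  [AV∥ZX, corresponding at A]
3. ∠XRZ = 98°  [△RZX]

∠XRZ = 98°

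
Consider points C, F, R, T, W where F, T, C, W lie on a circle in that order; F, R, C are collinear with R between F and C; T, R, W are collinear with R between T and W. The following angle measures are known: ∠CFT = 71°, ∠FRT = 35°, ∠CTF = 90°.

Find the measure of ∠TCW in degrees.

∠TCW = 93°

1. ∠CWT = 71°  [same arc TC]
2. ∠FCT = 19°  [△FTC]
3. ∠CRT = 145°  [linear pair at R on FC]
4. ∠CTW = 16°  [△TRC]
5. ∠TCW = 93°  [△TCW]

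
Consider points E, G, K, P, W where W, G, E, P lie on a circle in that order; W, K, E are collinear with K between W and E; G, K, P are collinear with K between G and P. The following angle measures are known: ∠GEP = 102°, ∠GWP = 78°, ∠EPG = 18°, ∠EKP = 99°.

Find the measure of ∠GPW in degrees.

∠GPW = 39°

1. ∠EGP = 60°  [△GEP]
2. ∠PKW = 81°  [linear pair at K on WE]
3. ∠EWP = 60°  [same arc EP]
4. ∠GPW = 39°  [△WKP]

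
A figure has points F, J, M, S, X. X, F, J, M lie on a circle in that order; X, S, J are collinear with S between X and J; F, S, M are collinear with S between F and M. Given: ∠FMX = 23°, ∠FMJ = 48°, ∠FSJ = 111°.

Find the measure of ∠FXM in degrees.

∠FXM = 94°

1. ∠FXJ = 48°  [same arc FJ]
2. ∠FSX = 69°  [linear pair at S on XJ]
3. ∠MFX = 63°  [△XSF]
4. ∠FXM = 94°  [△XFM]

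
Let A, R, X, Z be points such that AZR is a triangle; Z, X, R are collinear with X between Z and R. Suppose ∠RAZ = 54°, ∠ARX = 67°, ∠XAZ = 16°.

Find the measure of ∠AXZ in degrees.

∠AXZ = 105°

1. ∠ARZ = 67°  [X on ray RZ]
2. ∠AZR = 59°  [△AZR]
3. ∠AZX = 59°  [X on ray ZR]
4. ∠AXZ = 105°  [△AZX]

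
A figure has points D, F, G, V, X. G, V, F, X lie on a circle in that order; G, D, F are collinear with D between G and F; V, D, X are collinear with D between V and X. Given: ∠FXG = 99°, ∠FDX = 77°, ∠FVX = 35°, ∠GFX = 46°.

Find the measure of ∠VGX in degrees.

1. ∠FXV = 57°  [△FDX]
2. ∠VFX = 88°  [△VFX]
3. ∠VGX = 92°  [cyclic GVFX, opposite ∠G+∠F]

∠VGX = 92°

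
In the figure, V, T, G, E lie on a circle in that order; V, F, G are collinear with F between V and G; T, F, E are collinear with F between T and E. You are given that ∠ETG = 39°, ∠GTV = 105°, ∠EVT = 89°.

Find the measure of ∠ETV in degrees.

∠ETV = 66°

1. ∠EVG = 39°  [same arc GE]
2. ∠GEV = 75°  [cyclic VTGE, opposite ∠T+∠E]
3. ∠EGV = 66°  [△VGE]
4. ∠ETV = 66°  [same arc VE]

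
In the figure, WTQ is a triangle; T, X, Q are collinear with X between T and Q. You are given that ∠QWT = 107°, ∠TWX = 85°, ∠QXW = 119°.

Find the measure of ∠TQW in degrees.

∠TQW = 39°

1. ∠TXW = 61°  [linear pair at X on TQ]
2. ∠WTX = 34°  [△WTX]
3. ∠QTW = 34°  [X on ray TQ]
4. ∠TQW = 39°  [△WTQ]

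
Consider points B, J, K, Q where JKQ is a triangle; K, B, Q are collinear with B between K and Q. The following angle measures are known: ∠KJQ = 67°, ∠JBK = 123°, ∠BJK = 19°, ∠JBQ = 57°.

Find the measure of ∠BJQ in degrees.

∠BJQ = 48°

1. ∠BKJ = 38°  [△JKB]
2. ∠JKQ = 38°  [B on ray KQ]
3. ∠JQK = 75°  [△JKQ]
4. ∠BQJ = 75°  [B on ray QK]
5. ∠BJQ = 48°  [△JBQ]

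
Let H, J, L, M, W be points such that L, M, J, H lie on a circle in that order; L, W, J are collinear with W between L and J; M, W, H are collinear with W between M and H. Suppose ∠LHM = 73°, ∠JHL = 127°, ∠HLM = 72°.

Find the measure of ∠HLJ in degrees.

∠HLJ = 18°

1. ∠HML = 35°  [△LMH]
2. ∠HJL = 35°  [same arc LH]
3. ∠HLJ = 18°  [△LJH]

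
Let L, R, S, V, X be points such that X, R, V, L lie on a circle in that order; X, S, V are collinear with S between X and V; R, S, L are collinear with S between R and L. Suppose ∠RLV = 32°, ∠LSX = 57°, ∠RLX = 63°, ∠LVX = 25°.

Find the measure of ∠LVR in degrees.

∠LVR = 88°

1. ∠RSV = 57°  [vertical angles at S]
2. ∠RVX = 63°  [same arc XR]
3. ∠LRV = 60°  [△RSV]
4. ∠LVR = 88°  [△RVL]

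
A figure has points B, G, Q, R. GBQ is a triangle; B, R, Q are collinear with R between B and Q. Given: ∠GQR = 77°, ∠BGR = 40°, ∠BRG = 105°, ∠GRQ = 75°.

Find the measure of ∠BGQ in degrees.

1. ∠BQG = 77°  [R on ray QB]
2. ∠GBR = 35°  [△GBR]
3. ∠GBQ = 35°  [R on ray BQ]
4. ∠BGQ = 68°  [△GBQ]

∠BGQ = 68°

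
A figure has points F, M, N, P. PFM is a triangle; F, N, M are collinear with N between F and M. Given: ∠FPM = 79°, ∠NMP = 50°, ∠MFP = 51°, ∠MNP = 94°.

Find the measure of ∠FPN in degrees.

∠FPN = 43°

1. ∠NFP = 51°  [N on ray FM]
2. ∠FNP = 86°  [linear pair at N on FM]
3. ∠FPN = 43°  [△PFN]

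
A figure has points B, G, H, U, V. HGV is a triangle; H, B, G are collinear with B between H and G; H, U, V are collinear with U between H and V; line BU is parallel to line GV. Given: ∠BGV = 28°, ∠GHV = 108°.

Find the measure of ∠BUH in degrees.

1. ∠HGV = 28°  [B on ray GH]
2. ∠GVH = 44°  [△HGV]
3. ∠BUH = 44°  [BU∥GV, corresponding at U]

∠BUH = 44°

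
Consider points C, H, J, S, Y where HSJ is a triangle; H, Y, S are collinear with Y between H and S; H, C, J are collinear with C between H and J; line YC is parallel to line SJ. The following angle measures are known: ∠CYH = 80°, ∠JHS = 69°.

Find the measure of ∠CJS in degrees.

∠CJS = 31°

1. ∠HSJ = 80°  [YC∥SJ, corresponding at Y]
2. ∠HJS = 31°  [△HSJ]
3. ∠CJS = 31°  [C on ray JH]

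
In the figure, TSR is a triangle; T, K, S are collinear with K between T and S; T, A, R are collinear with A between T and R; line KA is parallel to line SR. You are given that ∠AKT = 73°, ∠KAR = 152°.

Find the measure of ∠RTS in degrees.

1. ∠KAT = 28°  [linear pair at A on TR]
2. ∠ATK = 79°  [△TKA]
3. ∠RTS = 79°  [K on TS, A on TR]

∠RTS = 79°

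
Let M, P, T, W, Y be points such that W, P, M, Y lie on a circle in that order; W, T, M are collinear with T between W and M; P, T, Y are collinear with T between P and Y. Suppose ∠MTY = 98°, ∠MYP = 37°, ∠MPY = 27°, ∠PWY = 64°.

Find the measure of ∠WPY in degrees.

1. ∠PTW = 98°  [vertical angles at T]
2. ∠MWP = 37°  [same arc PM]
3. ∠WPY = 45°  [△WTP]

∠WPY = 45°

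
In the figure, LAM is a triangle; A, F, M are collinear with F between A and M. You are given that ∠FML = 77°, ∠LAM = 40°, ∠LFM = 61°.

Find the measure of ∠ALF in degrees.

∠ALF = 21°

1. ∠FAL = 40°  [F on ray AM]
2. ∠AFL = 119°  [linear pair at F on AM]
3. ∠ALF = 21°  [△LAF]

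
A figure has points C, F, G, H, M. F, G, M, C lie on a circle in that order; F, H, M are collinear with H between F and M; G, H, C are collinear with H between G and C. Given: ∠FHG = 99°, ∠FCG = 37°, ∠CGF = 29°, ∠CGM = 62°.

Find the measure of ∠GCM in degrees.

∠GCM = 52°

1. ∠CHM = 99°  [vertical angles at H]
2. ∠CMF = 29°  [same arc FC]
3. ∠GCM = 52°  [△MHC]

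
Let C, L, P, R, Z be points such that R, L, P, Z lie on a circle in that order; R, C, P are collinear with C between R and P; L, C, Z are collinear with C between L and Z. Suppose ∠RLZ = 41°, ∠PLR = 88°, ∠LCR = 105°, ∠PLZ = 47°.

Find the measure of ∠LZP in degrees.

1. ∠RPZ = 41°  [same arc RZ]
2. ∠PCZ = 105°  [vertical angles at C]
3. ∠LZP = 34°  [△PCZ]

∠LZP = 34°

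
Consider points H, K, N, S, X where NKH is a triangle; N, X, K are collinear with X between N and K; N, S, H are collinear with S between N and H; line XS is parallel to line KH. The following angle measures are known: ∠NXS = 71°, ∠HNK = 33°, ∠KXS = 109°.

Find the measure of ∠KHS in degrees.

1. ∠HKN = 71°  [XS∥KH, corresponding at X]
2. ∠KHN = 76°  [△NKH]
3. ∠KHS = 76°  [S on ray HN]

∠KHS = 76°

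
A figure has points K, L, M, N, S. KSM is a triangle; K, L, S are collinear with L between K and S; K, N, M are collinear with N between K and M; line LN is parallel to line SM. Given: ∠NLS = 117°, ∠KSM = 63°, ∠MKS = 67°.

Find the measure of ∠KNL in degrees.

1. ∠KLN = 63°  [linear pair at L on KS]
2. ∠LKN = 67°  [L on KS, N on KM]
3. ∠KNL = 50°  [△KLN]

∠KNL = 50°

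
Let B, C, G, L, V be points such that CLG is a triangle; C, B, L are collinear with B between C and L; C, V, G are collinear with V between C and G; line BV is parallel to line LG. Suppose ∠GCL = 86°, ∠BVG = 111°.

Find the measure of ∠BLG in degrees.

1. ∠BCV = 86°  [B on CL, V on CG]
2. ∠BVC = 69°  [linear pair at V on CG]
3. ∠CBV = 25°  [△CBV]
4. ∠LBV = 155°  [linear pair at B on CL]
5. ∠BLG = 25°  [BV∥LG, co-interior at L–B]

∠BLG = 25°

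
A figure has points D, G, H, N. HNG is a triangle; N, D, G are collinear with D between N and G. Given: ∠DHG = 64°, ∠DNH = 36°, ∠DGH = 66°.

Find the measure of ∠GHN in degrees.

∠GHN = 78°

1. ∠GNH = 36°  [D on ray NG]
2. ∠HGN = 66°  [D on ray GN]
3. ∠GHN = 78°  [△HNG]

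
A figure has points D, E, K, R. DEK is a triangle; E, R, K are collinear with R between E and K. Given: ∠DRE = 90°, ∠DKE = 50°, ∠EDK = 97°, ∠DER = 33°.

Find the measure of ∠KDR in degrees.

1. ∠DRK = 90°  [linear pair at R on EK]
2. ∠DKR = 50°  [R on ray KE]
3. ∠KDR = 40°  [△DRK]

∠KDR = 40°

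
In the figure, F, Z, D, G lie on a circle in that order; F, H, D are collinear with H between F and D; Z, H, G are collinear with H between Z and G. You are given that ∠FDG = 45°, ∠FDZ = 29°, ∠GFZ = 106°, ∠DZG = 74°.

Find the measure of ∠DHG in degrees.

∠DHG = 103°

1. ∠GDZ = 74°  [cyclic FZDG, opposite ∠F+∠D]
2. ∠DGZ = 32°  [△ZDG]
3. ∠DHG = 103°  [△DHG]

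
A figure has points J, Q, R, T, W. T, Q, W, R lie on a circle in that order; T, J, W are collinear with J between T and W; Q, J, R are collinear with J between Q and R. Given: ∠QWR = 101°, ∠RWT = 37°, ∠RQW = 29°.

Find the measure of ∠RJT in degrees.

∠RJT = 87°

1. ∠QRW = 50°  [△QWR]
2. ∠RJW = 93°  [△WJR]
3. ∠RJT = 87°  [linear pair at J on TW]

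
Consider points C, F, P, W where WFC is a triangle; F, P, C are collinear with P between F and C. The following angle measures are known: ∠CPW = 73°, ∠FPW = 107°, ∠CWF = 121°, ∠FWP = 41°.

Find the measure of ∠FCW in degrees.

∠FCW = 27°

1. ∠PFW = 32°  [△WFP]
2. ∠CFW = 32°  [P on ray FC]
3. ∠FCW = 27°  [△WFC]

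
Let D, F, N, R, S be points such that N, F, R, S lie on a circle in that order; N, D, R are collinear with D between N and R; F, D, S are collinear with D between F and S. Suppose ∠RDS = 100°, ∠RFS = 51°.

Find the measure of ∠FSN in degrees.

1. ∠NDS = 80°  [linear pair at D on NR]
2. ∠RNS = 51°  [same arc RS]
3. ∠FSN = 49°  [△NDS]

∠FSN = 49°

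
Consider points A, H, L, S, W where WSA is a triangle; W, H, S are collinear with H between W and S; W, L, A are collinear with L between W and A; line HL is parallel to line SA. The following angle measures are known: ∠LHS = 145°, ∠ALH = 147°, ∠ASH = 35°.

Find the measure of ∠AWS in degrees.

1. ∠HLW = 33°  [linear pair at L on WA]
2. ∠ASW = 35°  [H on ray SW]
3. ∠SAW = 33°  [HL∥SA, corresponding at L]
4. ∠AWS = 112°  [△WSA]

∠AWS = 112°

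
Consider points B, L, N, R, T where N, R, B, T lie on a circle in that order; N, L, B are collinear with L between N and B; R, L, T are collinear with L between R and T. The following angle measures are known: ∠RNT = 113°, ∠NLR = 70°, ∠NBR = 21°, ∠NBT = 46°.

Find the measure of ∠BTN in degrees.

1. ∠BLT = 70°  [vertical angles at L]
2. ∠NTR = 21°  [same arc NR]
3. ∠NLT = 110°  [linear pair at L on NB]
4. ∠BNT = 49°  [△NLT]
5. ∠BTN = 85°  [△NBT]

∠BTN = 85°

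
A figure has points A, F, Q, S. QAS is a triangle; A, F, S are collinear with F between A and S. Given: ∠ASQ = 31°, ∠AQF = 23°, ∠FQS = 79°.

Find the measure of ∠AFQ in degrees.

1. ∠FSQ = 31°  [F on ray SA]
2. ∠QFS = 70°  [△QFS]
3. ∠AFQ = 110°  [linear pair at F on AS]

∠AFQ = 110°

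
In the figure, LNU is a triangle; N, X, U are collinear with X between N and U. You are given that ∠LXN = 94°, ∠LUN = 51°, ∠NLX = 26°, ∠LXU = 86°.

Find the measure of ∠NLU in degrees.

1. ∠LNX = 60°  [△LNX]
2. ∠LNU = 60°  [X on ray NU]
3. ∠NLU = 69°  [△LNU]

∠NLU = 69°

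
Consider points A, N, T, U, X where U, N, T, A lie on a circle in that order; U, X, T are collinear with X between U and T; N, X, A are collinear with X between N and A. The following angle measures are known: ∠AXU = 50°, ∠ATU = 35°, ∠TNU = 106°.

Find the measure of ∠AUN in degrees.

1. ∠ANU = 35°  [same arc UA]
2. ∠TAU = 74°  [cyclic UNTA, opposite ∠N+∠A]
3. ∠AUT = 71°  [△UTA]
4. ∠NAU = 59°  [△UXA]
5. ∠AUN = 86°  [△UNA]

∠AUN = 86°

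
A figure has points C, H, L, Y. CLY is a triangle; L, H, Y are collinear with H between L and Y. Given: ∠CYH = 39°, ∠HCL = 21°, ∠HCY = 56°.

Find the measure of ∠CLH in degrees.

∠CLH = 64°

1. ∠CHY = 85°  [△CHY]
2. ∠CHL = 95°  [linear pair at H on LY]
3. ∠CLH = 64°  [△CLH]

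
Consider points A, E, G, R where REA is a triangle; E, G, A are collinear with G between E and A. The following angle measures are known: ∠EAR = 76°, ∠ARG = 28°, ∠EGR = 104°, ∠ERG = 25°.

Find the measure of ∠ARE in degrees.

1. ∠GER = 51°  [△REG]
2. ∠AER = 51°  [G on ray EA]
3. ∠ARE = 53°  [△REA]

∠ARE = 53°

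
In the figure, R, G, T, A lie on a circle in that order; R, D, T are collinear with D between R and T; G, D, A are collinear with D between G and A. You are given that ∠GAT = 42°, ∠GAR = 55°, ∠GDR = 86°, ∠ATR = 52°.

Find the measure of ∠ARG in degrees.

1. ∠GRT = 42°  [same arc GT]
2. ∠AGR = 52°  [△RDG]
3. ∠ARG = 73°  [△RGA]

∠ARG = 73°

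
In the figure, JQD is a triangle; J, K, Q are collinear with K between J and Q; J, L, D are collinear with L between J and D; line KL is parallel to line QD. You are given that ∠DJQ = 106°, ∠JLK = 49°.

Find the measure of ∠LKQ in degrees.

1. ∠KJL = 106°  [K on JQ, L on JD]
2. ∠JKL = 25°  [△JKL]
3. ∠LKQ = 155°  [linear pair at K on JQ]

∠LKQ = 155°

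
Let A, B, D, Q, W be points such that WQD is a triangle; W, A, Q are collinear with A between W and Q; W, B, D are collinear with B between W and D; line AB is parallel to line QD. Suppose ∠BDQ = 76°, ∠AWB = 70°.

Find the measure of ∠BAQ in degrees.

∠BAQ = 146°

1. ∠QDW = 76°  [B on ray DW]
2. ∠DWQ = 70°  [A on WQ, B on WD]
3. ∠DQW = 34°  [△WQD]
4. ∠BAW = 34°  [AB∥QD, corresponding at A]
5. ∠BAQ = 146°  [linear pair at A on WQ]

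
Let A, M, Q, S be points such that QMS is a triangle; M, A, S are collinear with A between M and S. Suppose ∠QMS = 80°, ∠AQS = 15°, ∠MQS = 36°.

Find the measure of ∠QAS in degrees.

∠QAS = 101°

1. ∠MSQ = 64°  [△QMS]
2. ∠ASQ = 64°  [A on ray SM]
3. ∠QAS = 101°  [△QAS]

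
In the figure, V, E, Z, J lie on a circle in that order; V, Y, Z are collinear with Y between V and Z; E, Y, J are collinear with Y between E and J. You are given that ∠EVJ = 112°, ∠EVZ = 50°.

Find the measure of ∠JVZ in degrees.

∠JVZ = 62°

1. ∠EZJ = 68°  [cyclic VEZJ, opposite ∠V+∠Z]
2. ∠EJZ = 50°  [same arc EZ]
3. ∠JEZ = 62°  [△EZJ]
4. ∠JVZ = 62°  [same arc ZJ]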